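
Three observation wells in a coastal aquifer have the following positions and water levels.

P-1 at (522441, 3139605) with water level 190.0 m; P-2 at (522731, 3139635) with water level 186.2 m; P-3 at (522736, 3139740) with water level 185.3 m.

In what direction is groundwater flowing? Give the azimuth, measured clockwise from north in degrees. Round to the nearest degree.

057°

Taking P-1 as reference: P-2−P-1 = (290, 30, -3.8); P-3−P-1 = (295, 135, -4.7).
Determinant of the coordinate differences = 290·135 − 295·30 = 30300.
∂h/∂x = [(-3.8)·135 − (-4.7)·30] / 30300 = -0.01228
∂h/∂y = [290·(-4.7) − 295·(-3.8)] / 30300 = -0.007987
Flow direction (−∇h) has components (+0.01228 E, +0.007987 N).
Azimuth = atan2(E, N) = atan2(+0.01228, +0.007987) = 57.0° ≈ 057°.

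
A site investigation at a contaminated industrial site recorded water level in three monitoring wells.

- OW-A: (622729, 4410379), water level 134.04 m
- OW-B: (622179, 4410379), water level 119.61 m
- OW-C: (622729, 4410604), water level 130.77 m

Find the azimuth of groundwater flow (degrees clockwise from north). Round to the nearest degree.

299°

∂h/∂x = (119.61 − 134.04) / (622179 − 622729) = +0.02624
∂h/∂y = (130.77 − 134.04) / (4410604 − 4410379) = -0.01453
Flow direction (−∇h) has components (-0.02624 E, +0.01453 N).
Azimuth = atan2(E, N) = atan2(-0.02624, +0.01453) = 299.0° ≈ 299°.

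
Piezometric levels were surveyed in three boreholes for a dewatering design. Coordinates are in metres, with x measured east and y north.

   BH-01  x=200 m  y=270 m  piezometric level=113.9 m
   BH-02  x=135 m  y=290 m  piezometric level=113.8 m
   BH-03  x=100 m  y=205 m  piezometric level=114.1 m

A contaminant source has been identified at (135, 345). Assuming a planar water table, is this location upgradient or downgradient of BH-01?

downgradient

Taking BH-01 as reference: BH-02−BH-01 = (-65, 20, -0.1); BH-03−BH-01 = (-100, -65, +0.2).
Solve a·Δx + b·Δy = Δh: det = (-65)·(-65) − (-100)·20 = 6225.
∂h/∂x = [(-0.1)·(-65) − (+0.2)·20] / 6225 = +0.0004016
∂h/∂y = [(-65)·(+0.2) − (-100)·(-0.1)] / 6225 = -0.003695
Head at (135, 345) = 113.9 + (+0.0004016)·(-65) + (-0.003695)·(75) = 113.60 m.
That is lower than the 113.9 m at BH-01, so the point is downgradient.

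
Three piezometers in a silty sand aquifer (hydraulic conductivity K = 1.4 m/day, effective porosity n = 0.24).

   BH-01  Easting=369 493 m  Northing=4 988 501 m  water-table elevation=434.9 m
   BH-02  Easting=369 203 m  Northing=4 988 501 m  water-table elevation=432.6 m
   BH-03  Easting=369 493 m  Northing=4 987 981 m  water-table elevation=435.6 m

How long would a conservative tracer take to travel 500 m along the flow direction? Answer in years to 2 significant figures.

29 years

∂h/∂x = (432.6 − 434.9) / (369203 − 369493) = +0.007931
∂h/∂y = (435.6 − 434.9) / (4987981 − 4988501) = -0.001346
|∇h| = √(0.007931² + -0.001346²) = 0.008044
Seepage velocity v = K·i/n = 1.4 × 0.008044 / 0.24 = 0.04692 m/day.
t = 500 / 0.04692 = 1.066e+04 days = 29.2 years.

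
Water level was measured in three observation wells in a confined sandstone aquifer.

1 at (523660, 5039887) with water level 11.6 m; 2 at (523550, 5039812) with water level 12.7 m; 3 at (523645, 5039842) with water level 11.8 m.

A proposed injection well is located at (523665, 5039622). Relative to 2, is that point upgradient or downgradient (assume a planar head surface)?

With h = a·x + b·y + c and 1 as origin, the differences give:
  (-110)·a + (-75)·b = +1.1
  (-15)·a + (-45)·b = +0.2
Eliminate b (×(-45) and ×(-75), subtract): 3825·a = -34.50 → a = ∂h/∂x = -0.009020
Back-substitute: b = ∂h/∂y = -0.001438.
Head at (523665, 5039622) = 11.6 + (-0.009020)·(5) + (-0.001438)·(-265) = 11.94 m.
That is lower than the 12.7 m at 2, so the point is downgradient.

downgradient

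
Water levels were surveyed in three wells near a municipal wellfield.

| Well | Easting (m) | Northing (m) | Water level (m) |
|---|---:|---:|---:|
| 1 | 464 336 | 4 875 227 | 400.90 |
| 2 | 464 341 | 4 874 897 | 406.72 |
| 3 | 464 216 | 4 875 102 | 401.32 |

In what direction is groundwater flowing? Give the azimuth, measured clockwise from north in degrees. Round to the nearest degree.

Taking 1 as reference: 2−1 = (5, -330, +5.82); 3−1 = (-120, -125, +0.42).
Solve a·Δx + b·Δy = Δh: det = 5·(-125) − (-120)·(-330) = -40225.
∂h/∂x = [(+5.82)·(-125) − (+0.42)·(-330)] / -40225 = +0.01464
∂h/∂y = [5·(+0.42) − (-120)·(+5.82)] / -40225 = -0.01741
Flow direction (−∇h) has components (-0.01464 E, +0.01741 N).
Azimuth = atan2(E, N) = atan2(-0.01464, +0.01741) = 319.9° ≈ 320°.

320°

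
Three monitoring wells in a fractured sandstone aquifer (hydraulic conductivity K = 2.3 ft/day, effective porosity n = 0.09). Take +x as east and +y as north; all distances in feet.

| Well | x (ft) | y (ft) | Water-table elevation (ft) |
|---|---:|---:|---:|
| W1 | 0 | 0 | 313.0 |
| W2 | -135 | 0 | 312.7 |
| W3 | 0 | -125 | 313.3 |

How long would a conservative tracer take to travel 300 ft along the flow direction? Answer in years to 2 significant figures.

9.8 years

∂h/∂x = (312.7 − 313.0) / (-135 − 0) = +0.002222
∂h/∂y = (313.3 − 313.0) / (-125 − 0) = -0.002400
|∇h| = √(0.002222² + -0.002400²) = 0.003271
Seepage velocity v = K·i/n = 2.3 × 0.003271 / 0.09 = 0.08359 ft/day.
t = 300 / 0.08359 = 3589 days = 9.83 years.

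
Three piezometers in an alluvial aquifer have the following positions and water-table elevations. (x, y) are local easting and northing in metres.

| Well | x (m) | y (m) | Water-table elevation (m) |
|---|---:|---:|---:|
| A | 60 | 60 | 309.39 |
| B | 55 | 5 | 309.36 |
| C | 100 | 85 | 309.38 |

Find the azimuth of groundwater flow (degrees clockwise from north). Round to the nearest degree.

Taking A as reference: B−A = (-5, -55, -0.03); C−A = (40, 25, -0.01).
Determinant of the coordinate differences = (-5)·25 − 40·(-55) = 2075.
∂h/∂x = [(-0.03)·25 − (-0.01)·(-55)] / 2075 = -0.0006265
∂h/∂y = [(-5)·(-0.01) − 40·(-0.03)] / 2075 = +0.0006024
Flow direction (−∇h) has components (+0.0006265 E, -0.0006024 N).
Azimuth = atan2(E, N) = atan2(+0.0006265, -0.0006024) = 133.9° ≈ 134°.

134°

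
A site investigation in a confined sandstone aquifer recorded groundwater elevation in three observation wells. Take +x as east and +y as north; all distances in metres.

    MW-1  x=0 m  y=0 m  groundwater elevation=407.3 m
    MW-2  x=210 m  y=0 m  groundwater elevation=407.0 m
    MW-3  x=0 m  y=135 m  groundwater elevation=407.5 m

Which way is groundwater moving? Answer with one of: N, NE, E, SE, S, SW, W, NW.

SE

∂h/∂x = (407.0 − 407.3) / (210 − 0) = -0.001429
∂h/∂y = (407.5 − 407.3) / (135 − 0) = +0.001481
Flow = −∇h = (+0.001429 east, -0.001481 north), which points southeast.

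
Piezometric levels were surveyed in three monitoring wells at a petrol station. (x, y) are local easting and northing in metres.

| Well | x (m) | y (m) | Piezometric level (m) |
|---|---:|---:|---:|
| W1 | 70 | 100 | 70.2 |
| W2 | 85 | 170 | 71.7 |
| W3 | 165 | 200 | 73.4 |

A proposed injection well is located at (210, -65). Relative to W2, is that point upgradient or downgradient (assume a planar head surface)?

downgradient

Three-point gradient (reference W1): Δ to W2 = (15, 70, +1.5), Δ to W3 = (95, 100, +3.2).
∂h/∂x = +0.01437, ∂h/∂y = +0.01835 (det = -5150).
Head at (210, -65) = 70.2 + (+0.01437)·(140) + (+0.01835)·(-165) = 69.18 m.
That is lower than the 71.7 m at W2, so the point is downgradient.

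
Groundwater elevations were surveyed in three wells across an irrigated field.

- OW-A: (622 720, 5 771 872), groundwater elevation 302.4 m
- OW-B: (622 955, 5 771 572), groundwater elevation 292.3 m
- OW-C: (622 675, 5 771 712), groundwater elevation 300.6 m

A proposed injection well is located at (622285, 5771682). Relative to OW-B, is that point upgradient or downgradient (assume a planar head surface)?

upgradient

Differences from OW-A: to OW-B (Δx, Δy, Δh) = (235, -300, -10.1); to OW-C = (-45, -160, -1.8).
Determinant of the coordinate differences = 235·(-160) − (-45)·(-300) = -51100.
∂h/∂x = [(-10.1)·(-160) − (-1.8)·(-300)] / -51100 = -0.02106
∂h/∂y = [235·(-1.8) − (-45)·(-10.1)] / -51100 = +0.01717
Head at (622285, 5771682) = 302.4 + (-0.02106)·(-435) + (+0.01717)·(-190) = 308.30 m.
That is higher than the 292.3 m at OW-B, so the point is upgradient.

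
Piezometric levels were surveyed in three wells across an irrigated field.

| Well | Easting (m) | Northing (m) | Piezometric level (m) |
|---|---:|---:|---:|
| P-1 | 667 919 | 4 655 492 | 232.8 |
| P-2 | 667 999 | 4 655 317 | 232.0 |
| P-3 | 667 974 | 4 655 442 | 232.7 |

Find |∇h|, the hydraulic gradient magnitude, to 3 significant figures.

Three-point gradient (reference P-1): Δ to P-2 = (80, -175, -0.8), Δ to P-3 = (55, -50, -0.1).
∂h/∂x = +0.004000, ∂h/∂y = +0.006400 (det = 5625).
|∇h| = √(0.004000² + 0.006400²) = 0.007547

0.00755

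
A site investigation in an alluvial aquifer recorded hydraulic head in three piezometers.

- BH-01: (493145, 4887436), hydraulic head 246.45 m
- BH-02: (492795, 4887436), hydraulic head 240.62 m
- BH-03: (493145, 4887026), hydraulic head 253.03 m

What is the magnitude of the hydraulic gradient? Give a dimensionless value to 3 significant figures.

0.0231

∂h/∂x = (240.62 − 246.45) / (492795 − 493145) = +0.01666
∂h/∂y = (253.03 − 246.45) / (4887026 − 4887436) = -0.01605
|∇h| = √(0.01666² + -0.01605²) = 0.02313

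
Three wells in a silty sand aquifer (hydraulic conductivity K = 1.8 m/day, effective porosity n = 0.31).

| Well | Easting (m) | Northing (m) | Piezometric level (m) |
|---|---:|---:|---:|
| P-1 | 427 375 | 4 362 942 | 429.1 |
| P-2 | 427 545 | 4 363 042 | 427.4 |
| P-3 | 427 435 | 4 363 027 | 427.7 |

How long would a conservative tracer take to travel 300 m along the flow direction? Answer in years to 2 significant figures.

Taking P-1 as reference: P-2−P-1 = (170, 100, -1.7); P-3−P-1 = (60, 85, -1.4).
Solve a·Δx + b·Δy = Δh: det = 170·85 − 60·100 = 8450.
∂h/∂x = [(-1.7)·85 − (-1.4)·100] / 8450 = -0.0005325
∂h/∂y = [170·(-1.4) − 60·(-1.7)] / 8450 = -0.01609
|∇h| = √(-0.0005325² + -0.01609²) = 0.0161
Seepage velocity v = K·i/n = 1.8 × 0.0161 / 0.31 = 0.09348 m/day.
t = 300 / 0.09348 = 3209 days = 8.79 years.

8.8 years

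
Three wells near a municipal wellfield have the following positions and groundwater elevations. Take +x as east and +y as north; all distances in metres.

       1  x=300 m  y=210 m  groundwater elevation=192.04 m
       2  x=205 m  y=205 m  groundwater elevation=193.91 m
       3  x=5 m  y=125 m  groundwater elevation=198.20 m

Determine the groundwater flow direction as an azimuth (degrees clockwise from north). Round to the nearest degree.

075°

Differences from 1: to 2 (Δx, Δy, Δh) = (-95, -5, +1.87); to 3 = (-295, -85, +6.16).
Determinant of the coordinate differences = (-95)·(-85) − (-295)·(-5) = 6600.
∂h/∂x = [(+1.87)·(-85) − (+6.16)·(-5)] / 6600 = -0.01942
∂h/∂y = [(-95)·(+6.16) − (-295)·(+1.87)] / 6600 = -0.005083
Flow direction (−∇h) has components (+0.01942 E, +0.005083 N).
Azimuth = atan2(E, N) = atan2(+0.01942, +0.005083) = 75.3° ≈ 075°.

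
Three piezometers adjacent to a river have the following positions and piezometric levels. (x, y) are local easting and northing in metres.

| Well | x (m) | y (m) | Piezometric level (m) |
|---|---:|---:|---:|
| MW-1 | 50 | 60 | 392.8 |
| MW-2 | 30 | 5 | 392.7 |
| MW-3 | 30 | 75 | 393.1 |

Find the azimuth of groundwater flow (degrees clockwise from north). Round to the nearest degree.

118°

With h = a·x + b·y + c and MW-1 as origin, the differences give:
  (-20)·a + (-55)·b = -0.1
  (-20)·a + 15·b = +0.3
Eliminate b (×15 and ×(-55), subtract): -1400·a = 15.00 → a = ∂h/∂x = -0.01071
Back-substitute: b = ∂h/∂y = +0.005714.
Flow direction (−∇h) has components (+0.01071 E, -0.005714 N).
Azimuth = atan2(E, N) = atan2(+0.01071, -0.005714) = 118.1° ≈ 118°.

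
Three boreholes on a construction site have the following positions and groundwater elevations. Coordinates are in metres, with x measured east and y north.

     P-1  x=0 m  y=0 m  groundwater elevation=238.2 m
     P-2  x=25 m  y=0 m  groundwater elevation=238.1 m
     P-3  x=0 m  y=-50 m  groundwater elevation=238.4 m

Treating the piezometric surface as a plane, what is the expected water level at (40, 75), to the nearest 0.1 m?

∂h/∂x = (238.1 − 238.2) / (25 − 0) = -0.004000
∂h/∂y = (238.4 − 238.2) / (-50 − 0) = -0.004000
h(40, 75) = 238.2 + (-0.004000)·(40) + (-0.004000)·(75) = 238.2 -0.160 -0.300 = 237.740 m.

237.7 m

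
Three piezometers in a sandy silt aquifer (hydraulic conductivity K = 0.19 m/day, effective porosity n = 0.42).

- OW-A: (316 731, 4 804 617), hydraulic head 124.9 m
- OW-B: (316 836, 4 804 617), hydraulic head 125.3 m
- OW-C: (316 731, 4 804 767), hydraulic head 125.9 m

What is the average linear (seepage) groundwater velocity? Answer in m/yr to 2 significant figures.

1.3 m/yr

∂h/∂x = (125.3 − 124.9) / (316836 − 316731) = +0.003810
∂h/∂y = (125.9 − 124.9) / (4804767 − 4804617) = +0.006667
|∇h| = √(0.003810² + 0.006667²) = 0.007679
Seepage velocity v = K·i/n = 0.19 × 0.007679 / 0.42 = 0.003474 m/day = 1.269 m/yr.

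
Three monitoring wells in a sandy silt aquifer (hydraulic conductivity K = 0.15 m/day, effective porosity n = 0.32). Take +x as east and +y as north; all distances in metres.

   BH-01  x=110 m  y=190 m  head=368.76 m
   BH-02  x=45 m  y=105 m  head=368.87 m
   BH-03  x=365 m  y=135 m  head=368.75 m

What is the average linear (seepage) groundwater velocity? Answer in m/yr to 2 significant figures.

Differences from BH-01: to BH-02 (Δx, Δy, Δh) = (-65, -85, +0.11); to BH-03 = (255, -55, -0.01).
Determinant of the coordinate differences = (-65)·(-55) − 255·(-85) = 25250.
∂h/∂x = [(+0.11)·(-55) − (-0.01)·(-85)] / 25250 = -0.0002733
∂h/∂y = [(-65)·(-0.01) − 255·(+0.11)] / 25250 = -0.001085
|∇h| = √(-0.0002733² + -0.001085²) = 0.001119
Seepage velocity v = K·i/n = 0.15 × 0.001119 / 0.32 = 0.0005245 m/day = 0.1916 m/yr.

0.19 m/yr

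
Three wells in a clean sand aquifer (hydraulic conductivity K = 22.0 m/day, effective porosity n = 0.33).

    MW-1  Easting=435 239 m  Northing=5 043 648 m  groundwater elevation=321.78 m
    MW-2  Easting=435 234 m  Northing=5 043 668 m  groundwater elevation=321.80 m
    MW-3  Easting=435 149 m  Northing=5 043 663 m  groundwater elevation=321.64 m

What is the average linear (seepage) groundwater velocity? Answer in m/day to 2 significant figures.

Differences from MW-1: to MW-2 (Δx, Δy, Δh) = (-5, 20, +0.02); to MW-3 = (-90, 15, -0.14).
Solve a·Δx + b·Δy = Δh: det = (-5)·15 − (-90)·20 = 1725.
∂h/∂x = [(+0.02)·15 − (-0.14)·20] / 1725 = +0.001797
∂h/∂y = [(-5)·(-0.14) − (-90)·(+0.02)] / 1725 = +0.001449
|∇h| = √(0.001797² + 0.001449²) = 0.002308
Seepage velocity v = K·i/n = 22.0 × 0.002308 / 0.33 = 0.1539 m/day.

0.15 m/day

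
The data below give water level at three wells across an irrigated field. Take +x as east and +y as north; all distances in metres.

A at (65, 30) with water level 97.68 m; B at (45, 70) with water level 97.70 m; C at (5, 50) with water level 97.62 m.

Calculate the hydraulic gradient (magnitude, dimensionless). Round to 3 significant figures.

0.00184

Taking A as reference: B−A = (-20, 40, +0.02); C−A = (-60, 20, -0.06).
Solve a·Δx + b·Δy = Δh: det = (-20)·20 − (-60)·40 = 2000.
∂h/∂x = [(+0.02)·20 − (-0.06)·40] / 2000 = +0.001400
∂h/∂y = [(-20)·(-0.06) − (-60)·(+0.02)] / 2000 = +0.001200
|∇h| = √(0.001400² + 0.001200²) = 0.001844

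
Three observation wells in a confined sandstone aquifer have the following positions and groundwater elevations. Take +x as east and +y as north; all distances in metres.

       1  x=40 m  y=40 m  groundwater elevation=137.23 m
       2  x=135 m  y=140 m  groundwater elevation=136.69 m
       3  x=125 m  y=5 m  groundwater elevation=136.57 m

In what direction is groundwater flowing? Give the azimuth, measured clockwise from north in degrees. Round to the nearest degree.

101°

With h = a·x + b·y + c and 1 as origin, the differences give:
  95·a + 100·b = -0.54
  85·a + (-35)·b = -0.66
Eliminate b (×(-35) and ×100, subtract): -11825·a = 84.900 → a = ∂h/∂x = -0.007180
Back-substitute: b = ∂h/∂y = +0.001421.
Flow direction (−∇h) has components (+0.007180 E, -0.001421 N).
Azimuth = atan2(E, N) = atan2(+0.007180, -0.001421) = 101.2° ≈ 101°.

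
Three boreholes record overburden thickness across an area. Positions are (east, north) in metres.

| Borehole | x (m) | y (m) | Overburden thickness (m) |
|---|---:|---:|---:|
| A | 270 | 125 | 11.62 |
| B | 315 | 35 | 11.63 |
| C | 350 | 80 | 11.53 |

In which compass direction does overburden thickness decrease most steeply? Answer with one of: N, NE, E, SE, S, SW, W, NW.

NE

Taking A as reference: B−A = (45, -90, +0.01); C−A = (80, -45, -0.09).
Determinant of the coordinate differences = 45·(-45) − 80·(-90) = 5175.
∂d/∂x = [(+0.01)·(-45) − (-0.09)·(-90)] / 5175 = -0.001652
∂d/∂y = [45·(-0.09) − 80·(+0.01)] / 5175 = -0.0009372
Steepest decrease is along −∇f = (+0.001652 E, +0.0009372 N) → northeast.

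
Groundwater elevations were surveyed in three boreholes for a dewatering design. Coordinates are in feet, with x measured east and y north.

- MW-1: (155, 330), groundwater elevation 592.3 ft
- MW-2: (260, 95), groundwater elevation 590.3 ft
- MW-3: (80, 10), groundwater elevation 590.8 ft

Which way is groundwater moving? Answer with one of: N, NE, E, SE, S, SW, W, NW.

Differences from MW-1: to MW-2 (Δx, Δy, Δh) = (105, -235, -2.0); to MW-3 = (-75, -320, -1.5).
Solve a·Δx + b·Δy = Δh: det = 105·(-320) − (-75)·(-235) = -51225.
∂h/∂x = [(-2.0)·(-320) − (-1.5)·(-235)] / -51225 = -0.005612
∂h/∂y = [105·(-1.5) − (-75)·(-2.0)] / -51225 = +0.006003
Flow = −∇h = (+0.005612 east, -0.006003 north), which points southeast.

SE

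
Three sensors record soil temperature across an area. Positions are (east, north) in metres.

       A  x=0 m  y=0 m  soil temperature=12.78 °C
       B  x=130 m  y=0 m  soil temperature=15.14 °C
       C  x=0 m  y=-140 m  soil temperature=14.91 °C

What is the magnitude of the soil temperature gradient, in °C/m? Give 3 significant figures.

∂T/∂x = (15.14 − 12.78) / (130 − 0) = +0.01815
∂T/∂y = (14.91 − 12.78) / (-140 − 0) = -0.01521
|∇f| = √(0.01815² + -0.01521²) = 0.02368 °C/m

0.0237 °C/m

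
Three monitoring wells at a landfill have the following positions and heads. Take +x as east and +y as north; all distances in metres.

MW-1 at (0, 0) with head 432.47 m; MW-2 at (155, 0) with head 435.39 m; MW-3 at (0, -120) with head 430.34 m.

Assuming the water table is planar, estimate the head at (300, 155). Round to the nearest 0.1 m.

∂h/∂x = (435.39 − 432.47) / (155 − 0) = +0.01884
∂h/∂y = (430.34 − 432.47) / (-120 − 0) = +0.01775
h(300, 155) = 432.47 + (+0.01884)·(300) + (+0.01775)·(155) = 432.47 +5.652 +2.751 = 440.873 m.

440.9 m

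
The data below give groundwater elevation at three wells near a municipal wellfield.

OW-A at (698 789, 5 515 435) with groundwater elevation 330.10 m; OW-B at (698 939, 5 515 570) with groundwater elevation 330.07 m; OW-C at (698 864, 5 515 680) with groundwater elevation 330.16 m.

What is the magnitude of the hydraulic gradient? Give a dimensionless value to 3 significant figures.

Three-point gradient (reference OW-A): Δ to OW-B = (150, 135, -0.03), Δ to OW-C = (75, 245, +0.06).
∂h/∂x = -0.0005803, ∂h/∂y = +0.0004225 (det = 26625).
|∇h| = √(-0.0005803² + 0.0004225²) = 0.0007178

0.000718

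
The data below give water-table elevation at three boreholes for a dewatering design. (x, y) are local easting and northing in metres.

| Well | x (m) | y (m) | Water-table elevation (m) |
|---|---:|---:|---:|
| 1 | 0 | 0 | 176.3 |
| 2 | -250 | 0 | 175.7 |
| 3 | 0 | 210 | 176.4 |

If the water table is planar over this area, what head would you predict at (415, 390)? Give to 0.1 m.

∂h/∂x = (175.7 − 176.3) / (-250 − 0) = +0.002400
∂h/∂y = (176.4 − 176.3) / (210 − 0) = +0.0004762
h(415, 390) = 176.3 + (+0.002400)·(415) + (+0.0004762)·(390) = 176.3 +0.996 +0.186 = 177.482 m.

177.5 m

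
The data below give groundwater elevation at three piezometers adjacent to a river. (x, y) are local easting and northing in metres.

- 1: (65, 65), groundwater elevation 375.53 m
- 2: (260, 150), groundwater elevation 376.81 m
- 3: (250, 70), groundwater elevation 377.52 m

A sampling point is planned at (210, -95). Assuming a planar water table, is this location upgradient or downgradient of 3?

upgradient

Taking 1 as reference: 2−1 = (195, 85, +1.28); 3−1 = (185, 5, +1.99).
Determinant of the coordinate differences = 195·5 − 185·85 = -14750.
∂h/∂x = [(+1.28)·5 − (+1.99)·85] / -14750 = +0.01103
∂h/∂y = [195·(+1.99) − 185·(+1.28)] / -14750 = -0.01025
Head at (210, -95) = 375.53 + (+0.01103)·(145) + (-0.01025)·(-160) = 378.77 m.
That is higher than the 377.52 m at 3, so the point is upgradient.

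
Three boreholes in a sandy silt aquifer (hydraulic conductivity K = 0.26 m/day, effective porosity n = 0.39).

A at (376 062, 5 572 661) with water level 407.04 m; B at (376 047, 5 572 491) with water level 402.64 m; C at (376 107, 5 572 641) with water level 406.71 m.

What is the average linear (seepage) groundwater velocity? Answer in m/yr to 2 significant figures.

Differences from A: to B (Δx, Δy, Δh) = (-15, -170, -4.40); to C = (45, -20, -0.33).
Solve a·Δx + b·Δy = Δh: det = (-15)·(-20) − 45·(-170) = 7950.
∂h/∂x = [(-4.40)·(-20) − (-0.33)·(-170)] / 7950 = +0.004013
∂h/∂y = [(-15)·(-0.33) − 45·(-4.40)] / 7950 = +0.02553
|∇h| = √(0.004013² + 0.02553²) = 0.02584
Seepage velocity v = K·i/n = 0.26 × 0.02584 / 0.39 = 0.01723 m/day = 6.293 m/yr.

6.3 m/yr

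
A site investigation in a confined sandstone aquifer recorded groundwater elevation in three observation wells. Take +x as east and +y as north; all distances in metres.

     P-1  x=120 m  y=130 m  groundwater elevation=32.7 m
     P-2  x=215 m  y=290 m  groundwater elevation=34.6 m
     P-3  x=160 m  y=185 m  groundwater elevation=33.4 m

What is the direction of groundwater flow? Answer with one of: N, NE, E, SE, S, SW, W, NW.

Taking P-1 as reference: P-2−P-1 = (95, 160, +1.9); P-3−P-1 = (40, 55, +0.7).
Solve a·Δx + b·Δy = Δh: det = 95·55 − 40·160 = -1175.
∂h/∂x = [(+1.9)·55 − (+0.7)·160] / -1175 = +0.006383
∂h/∂y = [95·(+0.7) − 40·(+1.9)] / -1175 = +0.008085
Flow = −∇h = (-0.006383 east, -0.008085 north), which points southwest.

SW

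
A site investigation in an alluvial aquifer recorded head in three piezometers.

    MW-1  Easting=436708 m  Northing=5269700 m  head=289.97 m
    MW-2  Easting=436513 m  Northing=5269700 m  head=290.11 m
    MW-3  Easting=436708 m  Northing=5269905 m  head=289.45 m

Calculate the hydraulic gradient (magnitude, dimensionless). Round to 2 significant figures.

∂h/∂x = (290.11 − 289.97) / (436513 − 436708) = -0.0007179
∂h/∂y = (289.45 − 289.97) / (5269905 − 5269700) = -0.002537
|∇h| = √(-0.0007179² + -0.002537²) = 0.002637

0.0026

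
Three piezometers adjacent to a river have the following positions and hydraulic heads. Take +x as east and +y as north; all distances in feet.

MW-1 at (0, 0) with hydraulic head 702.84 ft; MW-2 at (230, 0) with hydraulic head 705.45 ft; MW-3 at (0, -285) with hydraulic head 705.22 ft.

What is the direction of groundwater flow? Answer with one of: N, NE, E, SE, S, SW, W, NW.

NW

∂h/∂x = (705.45 − 702.84) / (230 − 0) = +0.01135
∂h/∂y = (705.22 − 702.84) / (-285 − 0) = -0.008351
Flow = −∇h = (-0.01135 east, +0.008351 north), which points northwest.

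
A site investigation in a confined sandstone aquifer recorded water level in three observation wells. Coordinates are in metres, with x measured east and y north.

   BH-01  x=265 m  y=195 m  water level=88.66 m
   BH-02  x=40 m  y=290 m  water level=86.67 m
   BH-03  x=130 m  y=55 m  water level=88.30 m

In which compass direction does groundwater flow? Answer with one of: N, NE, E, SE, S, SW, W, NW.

NW

Taking BH-01 as reference: BH-02−BH-01 = (-225, 95, -1.99); BH-03−BH-01 = (-135, -140, -0.36).
Solve a·Δx + b·Δy = Δh: det = (-225)·(-140) − (-135)·95 = 44325.
∂h/∂x = [(-1.99)·(-140) − (-0.36)·95] / 44325 = +0.007057
∂h/∂y = [(-225)·(-0.36) − (-135)·(-1.99)] / 44325 = -0.004234
Flow = −∇h = (-0.007057 east, +0.004234 north), which points northwest.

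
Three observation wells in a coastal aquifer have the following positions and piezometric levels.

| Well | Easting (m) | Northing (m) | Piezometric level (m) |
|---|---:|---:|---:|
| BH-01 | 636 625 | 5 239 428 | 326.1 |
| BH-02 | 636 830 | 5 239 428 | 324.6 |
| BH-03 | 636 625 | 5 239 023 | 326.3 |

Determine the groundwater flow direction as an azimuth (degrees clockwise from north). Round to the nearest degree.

∂h/∂x = (324.6 − 326.1) / (636830 − 636625) = -0.007317
∂h/∂y = (326.3 − 326.1) / (5239023 − 5239428) = -0.0004938
Flow direction (−∇h) has components (+0.007317 E, +0.0004938 N).
Azimuth = atan2(E, N) = atan2(+0.007317, +0.0004938) = 86.1° ≈ 086°.

086°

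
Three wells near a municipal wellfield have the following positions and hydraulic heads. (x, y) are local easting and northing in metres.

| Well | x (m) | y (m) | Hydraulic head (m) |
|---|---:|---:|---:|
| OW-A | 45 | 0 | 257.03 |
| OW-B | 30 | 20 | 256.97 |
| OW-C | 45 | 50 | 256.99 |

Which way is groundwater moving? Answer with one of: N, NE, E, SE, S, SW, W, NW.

W

With h = a·x + b·y + c and OW-A as origin, the differences give:
  (-15)·a + 20·b = -0.06
  0·a + 50·b = -0.04
Eliminate b (×50 and ×20, subtract): -750·a = -2.200 → a = ∂h/∂x = +0.002933
Back-substitute: b = ∂h/∂y = -0.0008000.
Flow = −∇h = (-0.002933 east, +0.0008000 north), which points west.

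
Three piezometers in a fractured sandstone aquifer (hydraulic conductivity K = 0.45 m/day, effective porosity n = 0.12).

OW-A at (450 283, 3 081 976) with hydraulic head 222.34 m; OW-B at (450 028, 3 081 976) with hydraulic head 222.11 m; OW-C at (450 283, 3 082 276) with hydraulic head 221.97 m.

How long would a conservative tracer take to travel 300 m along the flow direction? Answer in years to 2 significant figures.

∂h/∂x = (222.11 − 222.34) / (450028 − 450283) = +0.0009020
∂h/∂y = (221.97 − 222.34) / (3082276 − 3081976) = -0.001233
|∇h| = √(0.0009020² + -0.001233²) = 0.001528
Seepage velocity v = K·i/n = 0.45 × 0.001528 / 0.12 = 0.00573 m/day.
t = 300 / 0.00573 = 5.236e+04 days = 143 years.

140 years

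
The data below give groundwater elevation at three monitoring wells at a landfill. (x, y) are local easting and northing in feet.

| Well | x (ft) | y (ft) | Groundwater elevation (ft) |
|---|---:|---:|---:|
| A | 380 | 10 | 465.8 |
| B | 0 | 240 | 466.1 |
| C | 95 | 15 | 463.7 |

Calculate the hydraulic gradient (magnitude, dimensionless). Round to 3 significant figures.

0.0158

Taking A as reference: B−A = (-380, 230, +0.3); C−A = (-285, 5, -2.1).
Determinant of the coordinate differences = (-380)·5 − (-285)·230 = 63650.
∂h/∂x = [(+0.3)·5 − (-2.1)·230] / 63650 = +0.007612
∂h/∂y = [(-380)·(-2.1) − (-285)·(+0.3)] / 63650 = +0.01388
|∇h| = √(0.007612² + 0.01388²) = 0.01583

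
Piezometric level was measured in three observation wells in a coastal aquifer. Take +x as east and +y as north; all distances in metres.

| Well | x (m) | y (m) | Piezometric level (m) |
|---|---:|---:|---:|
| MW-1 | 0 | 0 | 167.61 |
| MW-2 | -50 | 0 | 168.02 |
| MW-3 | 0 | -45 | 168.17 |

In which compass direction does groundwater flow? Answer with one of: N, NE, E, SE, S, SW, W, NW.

NE

∂h/∂x = (168.02 − 167.61) / (-50 − 0) = -0.008200
∂h/∂y = (168.17 − 167.61) / (-45 − 0) = -0.01244
Flow = −∇h = (+0.008200 east, +0.01244 north), which points northeast.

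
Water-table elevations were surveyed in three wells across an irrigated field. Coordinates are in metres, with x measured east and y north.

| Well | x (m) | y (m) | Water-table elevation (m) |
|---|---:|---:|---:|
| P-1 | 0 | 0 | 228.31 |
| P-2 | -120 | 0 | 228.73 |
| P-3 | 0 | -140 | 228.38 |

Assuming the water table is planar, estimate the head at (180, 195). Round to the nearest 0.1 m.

227.6 m

∂h/∂x = (228.73 − 228.31) / (-120 − 0) = -0.003500
∂h/∂y = (228.38 − 228.31) / (-140 − 0) = -0.0005000
h(180, 195) = 228.31 + (-0.003500)·(180) + (-0.0005000)·(195) = 228.31 -0.630 -0.097 = 227.583 m.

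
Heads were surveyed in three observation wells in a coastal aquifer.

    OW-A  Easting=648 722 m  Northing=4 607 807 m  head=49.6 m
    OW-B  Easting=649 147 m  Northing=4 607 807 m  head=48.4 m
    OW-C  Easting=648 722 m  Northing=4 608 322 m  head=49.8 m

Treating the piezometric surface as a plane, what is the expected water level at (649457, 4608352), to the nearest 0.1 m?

47.7 m

∂h/∂x = (48.4 − 49.6) / (649147 − 648722) = -0.002824
∂h/∂y = (49.8 − 49.6) / (4608322 − 4607807) = +0.0003883
h(649457, 4608352) = 49.6 + (-0.002824)·(735) + (+0.0003883)·(545) = 49.6 -2.075 +0.212 = 47.736 m.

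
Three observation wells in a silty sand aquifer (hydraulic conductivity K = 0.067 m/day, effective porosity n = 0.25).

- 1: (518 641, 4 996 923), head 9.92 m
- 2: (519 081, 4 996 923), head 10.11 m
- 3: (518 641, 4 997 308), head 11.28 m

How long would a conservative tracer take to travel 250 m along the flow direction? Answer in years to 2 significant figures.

720 years

∂h/∂x = (10.11 − 9.92) / (519081 − 518641) = +0.0004318
∂h/∂y = (11.28 − 9.92) / (4997308 − 4996923) = +0.003532
|∇h| = √(0.0004318² + 0.003532²) = 0.003558
Seepage velocity v = K·i/n = 0.067 × 0.003558 / 0.25 = 0.0009535 m/day.
t = 250 / 0.0009535 = 2.622e+05 days = 718 years.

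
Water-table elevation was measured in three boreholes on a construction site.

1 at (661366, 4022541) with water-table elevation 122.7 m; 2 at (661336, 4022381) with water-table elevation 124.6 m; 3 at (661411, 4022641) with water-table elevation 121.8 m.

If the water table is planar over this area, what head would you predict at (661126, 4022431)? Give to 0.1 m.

121.6 m

Taking 1 as reference: 2−1 = (-30, -160, +1.9); 3−1 = (45, 100, -0.9).
Determinant of the coordinate differences = (-30)·100 − 45·(-160) = 4200.
∂h/∂x = [(+1.9)·100 − (-0.9)·(-160)] / 4200 = +0.01095
∂h/∂y = [(-30)·(-0.9) − 45·(+1.9)] / 4200 = -0.01393
h(661126, 4022431) = 122.7 + (+0.01095)·(-240) + (-0.01393)·(-110) = 122.7 -2.629 +1.532 = 121.604 m.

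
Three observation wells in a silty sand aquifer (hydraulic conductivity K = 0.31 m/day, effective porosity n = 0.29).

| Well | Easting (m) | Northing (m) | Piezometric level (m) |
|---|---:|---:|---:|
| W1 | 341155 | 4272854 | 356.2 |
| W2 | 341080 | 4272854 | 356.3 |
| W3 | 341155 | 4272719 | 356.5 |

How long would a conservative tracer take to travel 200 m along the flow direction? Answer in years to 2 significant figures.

∂h/∂x = (356.3 − 356.2) / (341080 − 341155) = -0.001333
∂h/∂y = (356.5 − 356.2) / (4272719 − 4272854) = -0.002222
|∇h| = √(-0.001333² + -0.002222²) = 0.002591
Seepage velocity v = K·i/n = 0.31 × 0.002591 / 0.29 = 0.00277 m/day.
t = 200 / 0.00277 = 7.22e+04 days = 198 years.

200 years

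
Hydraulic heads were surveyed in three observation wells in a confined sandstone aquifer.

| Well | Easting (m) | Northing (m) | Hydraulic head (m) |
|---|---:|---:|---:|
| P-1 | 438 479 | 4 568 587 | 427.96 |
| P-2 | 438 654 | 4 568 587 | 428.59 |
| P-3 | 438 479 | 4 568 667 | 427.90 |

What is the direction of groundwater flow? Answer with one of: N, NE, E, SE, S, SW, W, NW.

W

∂h/∂x = (428.59 − 427.96) / (438654 − 438479) = +0.003600
∂h/∂y = (427.90 − 427.96) / (4568667 − 4568587) = -0.0007500
Flow = −∇h = (-0.003600 east, +0.0007500 north), which points west.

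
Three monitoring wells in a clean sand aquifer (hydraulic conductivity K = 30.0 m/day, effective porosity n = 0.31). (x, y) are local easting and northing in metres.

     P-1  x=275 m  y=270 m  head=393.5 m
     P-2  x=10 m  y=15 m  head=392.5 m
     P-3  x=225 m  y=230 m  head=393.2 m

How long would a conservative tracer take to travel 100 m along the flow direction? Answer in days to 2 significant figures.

With h = a·x + b·y + c and P-1 as origin, the differences give:
  (-265)·a + (-255)·b = -1.0
  (-50)·a + (-40)·b = -0.3
Eliminate b (×(-40) and ×(-255), subtract): -2150·a = -36.50 → a = ∂h/∂x = +0.01698
Back-substitute: b = ∂h/∂y = -0.01372.
|∇h| = √(0.01698² + -0.01372²) = 0.02183
Seepage velocity v = K·i/n = 30.0 × 0.02183 / 0.31 = 2.113 m/day.
t = 100 / 2.113 = 47.33 days.

47 days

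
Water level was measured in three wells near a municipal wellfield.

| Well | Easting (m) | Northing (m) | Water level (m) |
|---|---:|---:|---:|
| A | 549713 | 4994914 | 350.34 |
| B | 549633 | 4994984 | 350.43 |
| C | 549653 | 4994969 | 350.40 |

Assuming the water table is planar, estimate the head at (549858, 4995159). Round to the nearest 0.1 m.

Three-point gradient (reference A): Δ to B = (-80, 70, +0.09), Δ to C = (-60, 55, +0.06).
∂h/∂x = -0.003750, ∂h/∂y = -0.003000 (det = -200).
h(549858, 4995159) = 350.34 + (-0.003750)·(145) + (-0.003000)·(245) = 350.34 -0.544 -0.735 = 349.061 m.

349.1 m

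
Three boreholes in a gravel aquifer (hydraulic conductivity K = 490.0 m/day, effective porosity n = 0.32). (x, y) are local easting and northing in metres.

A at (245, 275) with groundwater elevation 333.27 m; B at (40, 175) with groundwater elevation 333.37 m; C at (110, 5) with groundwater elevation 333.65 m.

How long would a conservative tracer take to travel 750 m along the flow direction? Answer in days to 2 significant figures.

Differences from A: to B (Δx, Δy, Δh) = (-205, -100, +0.10); to C = (-135, -270, +0.38).
Determinant of the coordinate differences = (-205)·(-270) − (-135)·(-100) = 41850.
∂h/∂x = [(+0.10)·(-270) − (+0.38)·(-100)] / 41850 = +0.0002628
∂h/∂y = [(-205)·(+0.38) − (-135)·(+0.10)] / 41850 = -0.001539
|∇h| = √(0.0002628² + -0.001539²) = 0.001561
Seepage velocity v = K·i/n = 490.0 × 0.001561 / 0.32 = 2.39 m/day.
t = 750 / 2.39 = 313.8 days.

310 days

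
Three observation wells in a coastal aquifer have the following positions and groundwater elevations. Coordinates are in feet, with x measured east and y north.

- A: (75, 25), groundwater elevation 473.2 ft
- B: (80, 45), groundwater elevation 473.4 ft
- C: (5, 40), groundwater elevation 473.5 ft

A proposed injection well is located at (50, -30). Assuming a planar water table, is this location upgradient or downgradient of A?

downgradient

Differences from A: to B (Δx, Δy, Δh) = (5, 20, +0.2); to C = (-70, 15, +0.3).
Solve a·Δx + b·Δy = Δh: det = 5·15 − (-70)·20 = 1475.
∂h/∂x = [(+0.2)·15 − (+0.3)·20] / 1475 = -0.002034
∂h/∂y = [5·(+0.3) − (-70)·(+0.2)] / 1475 = +0.01051
Head at (50, -30) = 473.2 + (-0.002034)·(-25) + (+0.01051)·(-55) = 472.67 ft.
That is lower than the 473.2 ft at A, so the point is downgradient.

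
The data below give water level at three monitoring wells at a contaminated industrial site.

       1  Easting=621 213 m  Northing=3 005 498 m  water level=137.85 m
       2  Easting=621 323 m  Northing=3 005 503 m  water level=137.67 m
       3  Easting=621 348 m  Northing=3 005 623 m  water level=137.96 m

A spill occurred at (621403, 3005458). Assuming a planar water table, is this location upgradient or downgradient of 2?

Taking 1 as reference: 2−1 = (110, 5, -0.18); 3−1 = (135, 125, +0.11).
Solve a·Δx + b·Δy = Δh: det = 110·125 − 135·5 = 13075.
∂h/∂x = [(-0.18)·125 − (+0.11)·5] / 13075 = -0.001763
∂h/∂y = [110·(+0.11) − 135·(-0.18)] / 13075 = +0.002784
Head at (621403, 3005458) = 137.85 + (-0.001763)·(190) + (+0.002784)·(-40) = 137.40 m.
That is lower than the 137.67 m at 2, so the point is downgradient.

downgradient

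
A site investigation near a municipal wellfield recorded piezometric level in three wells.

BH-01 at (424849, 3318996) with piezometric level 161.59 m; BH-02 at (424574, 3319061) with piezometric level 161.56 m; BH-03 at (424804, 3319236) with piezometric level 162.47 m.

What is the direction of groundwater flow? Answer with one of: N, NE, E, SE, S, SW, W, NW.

S

Three-point gradient (reference BH-01): Δ to BH-02 = (-275, 65, -0.03), Δ to BH-03 = (-45, 240, +0.88).
∂h/∂x = +0.001021, ∂h/∂y = +0.003858 (det = -63075).
Flow = −∇h = (-0.001021 east, -0.003858 north), which points south.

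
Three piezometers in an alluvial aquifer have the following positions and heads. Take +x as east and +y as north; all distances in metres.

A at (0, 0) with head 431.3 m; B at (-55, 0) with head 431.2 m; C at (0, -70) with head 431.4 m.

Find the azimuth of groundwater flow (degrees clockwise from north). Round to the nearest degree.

308°

∂h/∂x = (431.2 − 431.3) / (-55 − 0) = +0.001818
∂h/∂y = (431.4 − 431.3) / (-70 − 0) = -0.001429
Flow direction (−∇h) has components (-0.001818 E, +0.001429 N).
Azimuth = atan2(E, N) = atan2(-0.001818, +0.001429) = 308.2° ≈ 308°.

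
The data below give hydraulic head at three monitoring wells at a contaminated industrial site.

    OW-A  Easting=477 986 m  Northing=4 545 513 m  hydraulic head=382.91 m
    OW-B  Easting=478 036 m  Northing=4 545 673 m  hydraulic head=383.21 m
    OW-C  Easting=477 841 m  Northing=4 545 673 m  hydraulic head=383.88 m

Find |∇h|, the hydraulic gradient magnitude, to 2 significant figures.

Taking OW-A as reference: OW-B−OW-A = (50, 160, +0.30); OW-C−OW-A = (-145, 160, +0.97).
Solve a·Δx + b·Δy = Δh: det = 50·160 − (-145)·160 = 31200.
∂h/∂x = [(+0.30)·160 − (+0.97)·160] / 31200 = -0.003436
∂h/∂y = [50·(+0.97) − (-145)·(+0.30)] / 31200 = +0.002949
|∇h| = √(-0.003436² + 0.002949²) = 0.004528

0.0045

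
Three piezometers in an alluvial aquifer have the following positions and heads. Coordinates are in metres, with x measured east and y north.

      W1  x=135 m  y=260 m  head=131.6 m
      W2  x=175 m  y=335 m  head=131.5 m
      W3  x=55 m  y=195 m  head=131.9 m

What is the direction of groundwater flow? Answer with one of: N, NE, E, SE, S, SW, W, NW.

Differences from W1: to W2 (Δx, Δy, Δh) = (40, 75, -0.1); to W3 = (-80, -65, +0.3).
Solve a·Δx + b·Δy = Δh: det = 40·(-65) − (-80)·75 = 3400.
∂h/∂x = [(-0.1)·(-65) − (+0.3)·75] / 3400 = -0.004706
∂h/∂y = [40·(+0.3) − (-80)·(-0.1)] / 3400 = +0.001176
Flow = −∇h = (+0.004706 east, -0.001176 north), which points east.

E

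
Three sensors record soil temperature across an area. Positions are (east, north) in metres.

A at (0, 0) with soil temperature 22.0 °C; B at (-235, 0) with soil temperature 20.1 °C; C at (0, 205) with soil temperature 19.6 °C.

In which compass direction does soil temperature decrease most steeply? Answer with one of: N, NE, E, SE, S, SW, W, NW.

∂T/∂x = (20.1 − 22.0) / (-235 − 0) = +0.008085
∂T/∂y = (19.6 − 22.0) / (205 − 0) = -0.01171
Steepest decrease is along −∇f = (-0.008085 E, +0.01171 N) → northwest.

NW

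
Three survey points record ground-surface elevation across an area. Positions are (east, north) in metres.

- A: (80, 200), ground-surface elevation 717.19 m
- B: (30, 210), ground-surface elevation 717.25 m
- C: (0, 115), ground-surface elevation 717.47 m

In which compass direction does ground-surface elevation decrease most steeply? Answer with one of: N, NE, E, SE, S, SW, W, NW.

Taking A as reference: B−A = (-50, 10, +0.06); C−A = (-80, -85, +0.28).
Determinant of the coordinate differences = (-50)·(-85) − (-80)·10 = 5050.
∂z/∂x = [(+0.06)·(-85) − (+0.28)·10] / 5050 = -0.001564
∂z/∂y = [(-50)·(+0.28) − (-80)·(+0.06)] / 5050 = -0.001822
Steepest decrease is along −∇f = (+0.001564 E, +0.001822 N) → northeast.

NE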